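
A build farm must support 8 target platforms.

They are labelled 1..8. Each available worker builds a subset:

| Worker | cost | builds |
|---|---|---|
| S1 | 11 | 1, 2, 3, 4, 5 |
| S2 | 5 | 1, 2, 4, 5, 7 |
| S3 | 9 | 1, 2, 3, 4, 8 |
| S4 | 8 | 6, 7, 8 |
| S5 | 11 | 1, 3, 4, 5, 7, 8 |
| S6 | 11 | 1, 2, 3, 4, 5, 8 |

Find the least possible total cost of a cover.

19

S1, S4 together cover every platform (S1 ∪ S4 = {1, 2, 3, 4, 5, 6, 7, 8}); total cost 11 + 8 = 19.
The greedy pick S2, S4, S3 costs 22; no covering selection beats 19.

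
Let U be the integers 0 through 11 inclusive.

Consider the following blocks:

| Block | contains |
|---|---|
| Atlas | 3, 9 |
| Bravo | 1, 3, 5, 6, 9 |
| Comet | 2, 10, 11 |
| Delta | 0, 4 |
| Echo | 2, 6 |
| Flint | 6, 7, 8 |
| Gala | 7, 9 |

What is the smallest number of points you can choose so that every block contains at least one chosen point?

4

The 4 points {2, 3, 4, 7} hit every block.
The blocks Atlas, Comet, Delta, Flint are pairwise disjoint, so any hitting set needs a separate point for each — at least 4. Hence 4 is optimal.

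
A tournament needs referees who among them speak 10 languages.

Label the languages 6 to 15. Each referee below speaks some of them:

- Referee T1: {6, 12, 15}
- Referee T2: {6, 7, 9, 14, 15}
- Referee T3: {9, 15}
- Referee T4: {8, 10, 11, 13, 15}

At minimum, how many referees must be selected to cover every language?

3

T1 and T2 and T4 together: T1 ∪ T2 ∪ T4 = {6, 7, 8, 9, 10, 11, 12, 13, 14, 15} — every language is covered.
Only T2 contains 7, so T2 is forced; the remaining 5 languages need at least 2 more referees (each remaining referee adds at most 4) — so at least 3 referees are needed, and 3 is optimal.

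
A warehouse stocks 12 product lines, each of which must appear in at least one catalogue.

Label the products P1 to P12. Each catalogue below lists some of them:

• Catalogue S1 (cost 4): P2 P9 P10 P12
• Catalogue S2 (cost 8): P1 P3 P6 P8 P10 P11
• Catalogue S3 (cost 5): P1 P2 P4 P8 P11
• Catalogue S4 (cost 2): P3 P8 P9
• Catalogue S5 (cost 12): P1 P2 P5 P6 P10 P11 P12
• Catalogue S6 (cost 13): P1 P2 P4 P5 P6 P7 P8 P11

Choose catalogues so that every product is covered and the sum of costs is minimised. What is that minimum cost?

19

S1, S4, S6 together cover every product (S1 ∪ S4 ∪ S6 = {P1, P2, P3, P4, P5, P6, P7, P8, P9, P10, P11, P12}); total cost 4 + 2 + 13 = 19.
The greedy pick S4, S3, S1, S6 costs 24; no covering selection beats 19.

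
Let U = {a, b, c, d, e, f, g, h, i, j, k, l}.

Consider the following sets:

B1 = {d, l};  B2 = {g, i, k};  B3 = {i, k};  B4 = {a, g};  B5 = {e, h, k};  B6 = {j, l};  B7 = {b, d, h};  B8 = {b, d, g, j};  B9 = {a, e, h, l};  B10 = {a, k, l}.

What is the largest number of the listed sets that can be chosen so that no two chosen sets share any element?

4

B3, B4, B6, B7 are pairwise disjoint (B3={i,k}; B4={a,g}; B6={j,l}; B7={b,d,h}).
Every remaining set overlaps one of these, and no 5 of the listed sets are pairwise disjoint, so 4 is the maximum.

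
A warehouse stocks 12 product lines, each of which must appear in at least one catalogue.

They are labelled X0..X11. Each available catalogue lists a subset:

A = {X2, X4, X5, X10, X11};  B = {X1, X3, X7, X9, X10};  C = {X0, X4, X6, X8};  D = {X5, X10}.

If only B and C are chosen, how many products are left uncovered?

Union of B, C = {X0, X1, X3, X4, X6, X7, X8, X9, X10}.
Not covered: X2, X5, X11 — 3 products.

3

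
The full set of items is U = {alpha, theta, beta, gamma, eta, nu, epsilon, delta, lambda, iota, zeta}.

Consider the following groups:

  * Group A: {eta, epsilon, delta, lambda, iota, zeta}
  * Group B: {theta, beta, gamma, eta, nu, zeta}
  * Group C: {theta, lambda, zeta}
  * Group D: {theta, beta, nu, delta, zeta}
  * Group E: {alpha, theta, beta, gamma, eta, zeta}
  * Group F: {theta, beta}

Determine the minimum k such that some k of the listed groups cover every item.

A and B and E together: A ∪ B ∪ E = {alpha, theta, beta, gamma, eta, nu, epsilon, delta, lambda, iota, zeta} — every item is covered.
Only E contains alpha, so E is forced; the remaining 5 items need at least 2 more groups (each remaining group adds at most 4) — so at least 3 groups are needed, and 3 is optimal.

3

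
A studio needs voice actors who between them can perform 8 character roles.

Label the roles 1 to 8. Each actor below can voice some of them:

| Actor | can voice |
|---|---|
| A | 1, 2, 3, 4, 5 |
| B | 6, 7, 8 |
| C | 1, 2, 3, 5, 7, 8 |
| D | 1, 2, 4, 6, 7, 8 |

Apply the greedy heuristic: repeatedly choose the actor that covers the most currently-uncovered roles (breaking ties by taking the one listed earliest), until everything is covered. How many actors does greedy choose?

2

Greedy: pick C (covers 6 new) → pick D (covers 2 new). Total picks: 2.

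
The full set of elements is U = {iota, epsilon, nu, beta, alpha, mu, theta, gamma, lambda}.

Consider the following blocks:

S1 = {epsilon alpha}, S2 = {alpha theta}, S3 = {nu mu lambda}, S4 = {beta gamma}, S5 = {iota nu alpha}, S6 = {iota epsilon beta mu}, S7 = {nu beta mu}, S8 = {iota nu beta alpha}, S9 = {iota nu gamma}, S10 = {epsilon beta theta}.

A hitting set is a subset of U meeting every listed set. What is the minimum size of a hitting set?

Take H = {nu, beta, alpha}. Each listed block contains at least one of these, so H is a hitting set of size 3.
The blocks S1, S3, S4 are pairwise disjoint, so any hitting set needs a separate element for each — at least 3. Hence 3 is optimal.

3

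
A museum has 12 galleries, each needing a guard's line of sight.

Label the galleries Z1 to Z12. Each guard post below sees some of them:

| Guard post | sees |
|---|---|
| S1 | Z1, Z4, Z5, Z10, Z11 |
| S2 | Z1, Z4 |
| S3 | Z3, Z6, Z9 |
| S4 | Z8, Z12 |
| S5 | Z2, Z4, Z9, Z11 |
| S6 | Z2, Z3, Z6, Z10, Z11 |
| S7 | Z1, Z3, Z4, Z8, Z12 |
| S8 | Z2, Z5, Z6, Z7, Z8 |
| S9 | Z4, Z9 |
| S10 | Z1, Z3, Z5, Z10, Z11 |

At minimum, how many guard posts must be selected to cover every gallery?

Take {S1, S7, S8, S9}. Their union is {Z1, Z2, Z3, Z4, Z5, Z6, Z7, Z8, Z9, Z10, Z11, Z12}, which is all 12 galleries.
No 3 of the 10 guard posts cover everything (all 120 combinations miss at least one gallery), so 4 is optimal.

4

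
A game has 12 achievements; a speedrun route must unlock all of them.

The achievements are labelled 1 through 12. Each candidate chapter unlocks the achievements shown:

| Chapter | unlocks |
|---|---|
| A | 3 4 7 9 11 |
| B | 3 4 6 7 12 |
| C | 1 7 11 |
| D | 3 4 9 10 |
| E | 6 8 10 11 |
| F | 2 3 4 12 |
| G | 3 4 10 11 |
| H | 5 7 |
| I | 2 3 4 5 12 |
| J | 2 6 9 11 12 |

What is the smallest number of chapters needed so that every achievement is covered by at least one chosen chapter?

Take {A, C, E, I}. Their union is {1, 2, 3, 4, 5, 6, 7, 8, 9, 10, 11, 12}, which is all 12 achievements.
No 3 of the 10 chapters cover everything (all 120 combinations miss at least one achievement), so 4 is optimal.

4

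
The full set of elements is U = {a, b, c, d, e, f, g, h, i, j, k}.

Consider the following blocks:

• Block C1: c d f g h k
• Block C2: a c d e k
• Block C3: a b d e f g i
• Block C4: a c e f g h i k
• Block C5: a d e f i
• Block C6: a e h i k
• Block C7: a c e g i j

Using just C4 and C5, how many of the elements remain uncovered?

2

Union of C4, C5 = {a, c, d, e, f, g, h, i, k}.
Not covered: b, j — 2 elements.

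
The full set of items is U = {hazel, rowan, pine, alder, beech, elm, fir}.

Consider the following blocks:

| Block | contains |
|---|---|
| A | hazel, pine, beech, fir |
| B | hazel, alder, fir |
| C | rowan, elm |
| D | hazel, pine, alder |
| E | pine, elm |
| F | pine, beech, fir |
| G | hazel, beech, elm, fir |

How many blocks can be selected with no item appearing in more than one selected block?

2

B, C are pairwise disjoint (B={hazel,alder,fir}; C={rowan,elm}).
Every remaining block overlaps one of these, and no 3 of the listed blocks are pairwise disjoint, so 2 is the maximum.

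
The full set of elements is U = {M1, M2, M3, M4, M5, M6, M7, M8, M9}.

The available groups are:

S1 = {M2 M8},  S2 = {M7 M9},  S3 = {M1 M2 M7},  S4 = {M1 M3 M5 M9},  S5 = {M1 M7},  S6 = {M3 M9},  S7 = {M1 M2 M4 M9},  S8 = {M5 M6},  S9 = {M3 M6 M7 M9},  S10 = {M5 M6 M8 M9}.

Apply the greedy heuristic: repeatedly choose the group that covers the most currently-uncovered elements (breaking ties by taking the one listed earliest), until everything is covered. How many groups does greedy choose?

4

Greedy: pick S4 (covers 4 new) → pick S1 (covers 2 new) → pick S9 (covers 2 new) → pick S7 (covers 1 new). Total picks: 4.
(The true minimum cover uses only 3 groups, so greedy is not optimal here.)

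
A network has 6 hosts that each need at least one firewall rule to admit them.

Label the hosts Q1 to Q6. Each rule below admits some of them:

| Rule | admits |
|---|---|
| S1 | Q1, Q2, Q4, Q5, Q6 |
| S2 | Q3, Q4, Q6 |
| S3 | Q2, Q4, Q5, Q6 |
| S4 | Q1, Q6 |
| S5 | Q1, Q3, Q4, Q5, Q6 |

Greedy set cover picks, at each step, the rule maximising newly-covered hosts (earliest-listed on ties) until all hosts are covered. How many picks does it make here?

Greedy: pick S1 (covers 5 new) → pick S2 (covers 1 new). Total picks: 2.

2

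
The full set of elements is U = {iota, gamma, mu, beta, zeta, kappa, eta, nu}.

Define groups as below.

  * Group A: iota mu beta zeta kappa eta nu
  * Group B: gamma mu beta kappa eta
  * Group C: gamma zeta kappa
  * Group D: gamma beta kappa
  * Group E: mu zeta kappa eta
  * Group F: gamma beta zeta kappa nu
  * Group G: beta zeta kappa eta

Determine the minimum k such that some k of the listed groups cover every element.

2

Take {A, B}. Their union is {iota, gamma, mu, beta, zeta, kappa, eta, nu}, which is all 8 elements.
No single group has all 8 elements (the largest, A, has 7), so 2 is optimal.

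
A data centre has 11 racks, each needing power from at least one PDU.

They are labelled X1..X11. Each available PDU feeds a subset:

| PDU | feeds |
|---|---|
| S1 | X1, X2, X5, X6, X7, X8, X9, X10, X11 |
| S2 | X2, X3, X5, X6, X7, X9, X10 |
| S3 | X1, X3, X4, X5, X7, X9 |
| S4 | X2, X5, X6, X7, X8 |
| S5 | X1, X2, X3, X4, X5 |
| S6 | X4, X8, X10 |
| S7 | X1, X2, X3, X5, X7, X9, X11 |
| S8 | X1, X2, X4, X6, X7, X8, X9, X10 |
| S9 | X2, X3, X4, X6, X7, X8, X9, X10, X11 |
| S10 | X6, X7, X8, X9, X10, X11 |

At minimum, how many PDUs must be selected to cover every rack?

2

Take {S1, S5}. Their union is {X1, X2, X3, X4, X5, X6, X7, X8, X9, X10, X11}, which is all 11 racks.
No single PDU has all 11 racks (the largest, S1, has 9), so 2 is optimal.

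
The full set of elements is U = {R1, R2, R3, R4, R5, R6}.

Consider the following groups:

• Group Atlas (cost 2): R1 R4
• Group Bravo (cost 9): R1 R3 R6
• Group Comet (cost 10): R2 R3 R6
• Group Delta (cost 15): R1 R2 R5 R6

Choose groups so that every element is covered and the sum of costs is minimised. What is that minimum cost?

26

Atlas, Bravo, Delta together cover every element (Atlas ∪ Bravo ∪ Delta = {R1, R2, R3, R4, R5, R6}); total cost 2 + 9 + 15 = 26.
The greedy pick Atlas, Comet, Delta costs 27; no covering selection beats 26.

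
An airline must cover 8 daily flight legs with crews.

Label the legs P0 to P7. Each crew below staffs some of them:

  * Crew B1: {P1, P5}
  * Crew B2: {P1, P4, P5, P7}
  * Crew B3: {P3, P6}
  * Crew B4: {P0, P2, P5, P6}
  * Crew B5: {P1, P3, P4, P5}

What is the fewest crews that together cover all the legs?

B2 and B3 and B4 together: B2 ∪ B3 ∪ B4 = {P0, P1, P2, P3, P4, P5, P6, P7} — every leg is covered.
Only B4 contains P0, so B4 is forced; the remaining 4 legs need at least 2 more crews (each remaining crew adds at most 3) — so at least 3 crews are needed, and 3 is optimal.

3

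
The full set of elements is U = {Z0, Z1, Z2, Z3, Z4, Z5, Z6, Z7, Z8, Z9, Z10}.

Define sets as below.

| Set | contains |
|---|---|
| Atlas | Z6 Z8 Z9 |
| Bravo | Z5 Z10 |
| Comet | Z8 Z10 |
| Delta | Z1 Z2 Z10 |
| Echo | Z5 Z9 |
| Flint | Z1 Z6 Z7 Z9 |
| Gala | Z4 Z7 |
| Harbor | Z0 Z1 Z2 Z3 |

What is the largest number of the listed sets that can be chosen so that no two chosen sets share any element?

4

Atlas, Bravo, Gala, Harbor are pairwise disjoint (Atlas={Z6,Z8,Z9}; Bravo={Z5,Z10}; Gala={Z4,Z7}; Harbor={Z0,Z1,Z2,Z3}).
Every remaining set overlaps one of these, and no 5 of the listed sets are pairwise disjoint, so 4 is the maximum.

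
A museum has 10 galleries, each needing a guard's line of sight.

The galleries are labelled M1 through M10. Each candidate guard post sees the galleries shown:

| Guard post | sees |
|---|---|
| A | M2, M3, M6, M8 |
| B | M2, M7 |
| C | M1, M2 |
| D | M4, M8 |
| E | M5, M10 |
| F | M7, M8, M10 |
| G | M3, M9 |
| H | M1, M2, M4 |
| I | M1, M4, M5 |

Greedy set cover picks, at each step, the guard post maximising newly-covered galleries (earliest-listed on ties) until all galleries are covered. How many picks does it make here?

Greedy: pick A (covers 4 new) → pick I (covers 3 new) → pick F (covers 2 new) → pick G (covers 1 new). Total picks: 4.

4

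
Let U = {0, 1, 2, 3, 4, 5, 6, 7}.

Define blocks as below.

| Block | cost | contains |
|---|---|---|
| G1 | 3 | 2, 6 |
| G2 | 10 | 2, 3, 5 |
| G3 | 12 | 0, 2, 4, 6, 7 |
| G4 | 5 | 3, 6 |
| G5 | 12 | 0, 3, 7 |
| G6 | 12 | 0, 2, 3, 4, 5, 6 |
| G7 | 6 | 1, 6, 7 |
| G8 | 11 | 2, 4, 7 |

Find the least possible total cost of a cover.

G6, G7 together cover every point (G6 ∪ G7 = {0, 1, 2, 3, 4, 5, 6, 7}); total cost 12 + 6 = 18.
The greedy pick G1, G6, G7 costs 21; no covering selection beats 18.

18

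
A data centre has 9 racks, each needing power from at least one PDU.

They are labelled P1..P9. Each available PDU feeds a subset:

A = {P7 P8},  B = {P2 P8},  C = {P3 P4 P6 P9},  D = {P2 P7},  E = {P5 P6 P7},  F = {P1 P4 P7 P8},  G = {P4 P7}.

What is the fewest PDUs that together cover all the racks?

4

C and D and E and F together: C ∪ D ∪ E ∪ F = {P1, P2, P3, P4, P5, P6, P7, P8, P9} — every rack is covered.
No 3 of the 7 PDUs cover everything (all 35 combinations miss at least one rack), so 4 is optimal.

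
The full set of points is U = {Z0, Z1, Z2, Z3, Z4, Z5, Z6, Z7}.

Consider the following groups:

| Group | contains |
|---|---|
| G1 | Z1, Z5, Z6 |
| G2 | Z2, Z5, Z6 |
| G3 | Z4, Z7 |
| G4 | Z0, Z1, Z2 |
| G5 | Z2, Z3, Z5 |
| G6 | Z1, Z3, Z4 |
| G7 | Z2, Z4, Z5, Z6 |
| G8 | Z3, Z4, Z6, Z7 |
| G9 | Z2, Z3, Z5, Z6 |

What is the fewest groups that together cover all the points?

3

G2 and G4 and G8 together: G2 ∪ G4 ∪ G8 = {Z0, Z1, Z2, Z3, Z4, Z5, Z6, Z7} — every point is covered.
Only G4 contains Z0, so G4 is forced; the remaining 5 points need at least 2 more groups (each remaining group adds at most 4) — so at least 3 groups are needed, and 3 is optimal.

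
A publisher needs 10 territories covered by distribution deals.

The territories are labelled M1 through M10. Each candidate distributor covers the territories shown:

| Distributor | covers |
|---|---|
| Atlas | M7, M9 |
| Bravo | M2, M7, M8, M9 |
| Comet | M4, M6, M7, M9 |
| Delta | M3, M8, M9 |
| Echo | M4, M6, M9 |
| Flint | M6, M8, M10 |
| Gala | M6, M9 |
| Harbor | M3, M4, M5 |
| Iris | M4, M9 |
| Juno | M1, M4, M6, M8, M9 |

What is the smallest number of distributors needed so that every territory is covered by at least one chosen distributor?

Take {Bravo, Flint, Harbor, Juno}. Their union is {M1, M2, M3, M4, M5, M6, M7, M8, M9, M10}, which is all 10 territories.
Only Juno contains M1, so Juno is forced; the remaining 5 territories need at least 3 more distributors (each remaining distributor adds at most 2) — so at least 4 distributors are needed, and 4 is optimal.

4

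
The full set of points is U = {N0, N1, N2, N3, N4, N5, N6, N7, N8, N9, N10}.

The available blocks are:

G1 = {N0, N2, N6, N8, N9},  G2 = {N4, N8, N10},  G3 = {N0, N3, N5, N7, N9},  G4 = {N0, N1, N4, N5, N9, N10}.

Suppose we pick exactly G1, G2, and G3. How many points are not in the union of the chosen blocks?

Union of G1, G2, G3 = {N0, N2, N3, N4, N5, N6, N7, N8, N9, N10}.
Not covered: N1 — 1 point.

1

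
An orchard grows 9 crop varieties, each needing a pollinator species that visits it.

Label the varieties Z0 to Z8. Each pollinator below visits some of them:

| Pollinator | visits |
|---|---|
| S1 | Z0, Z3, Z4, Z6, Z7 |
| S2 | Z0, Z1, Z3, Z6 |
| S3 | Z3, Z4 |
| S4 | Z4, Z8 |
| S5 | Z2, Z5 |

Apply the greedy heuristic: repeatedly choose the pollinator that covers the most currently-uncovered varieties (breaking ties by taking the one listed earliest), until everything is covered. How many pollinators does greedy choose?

Greedy: pick S1 (covers 5 new) → pick S5 (covers 2 new) → pick S2 (covers 1 new) → pick S4 (covers 1 new). Total picks: 4.

4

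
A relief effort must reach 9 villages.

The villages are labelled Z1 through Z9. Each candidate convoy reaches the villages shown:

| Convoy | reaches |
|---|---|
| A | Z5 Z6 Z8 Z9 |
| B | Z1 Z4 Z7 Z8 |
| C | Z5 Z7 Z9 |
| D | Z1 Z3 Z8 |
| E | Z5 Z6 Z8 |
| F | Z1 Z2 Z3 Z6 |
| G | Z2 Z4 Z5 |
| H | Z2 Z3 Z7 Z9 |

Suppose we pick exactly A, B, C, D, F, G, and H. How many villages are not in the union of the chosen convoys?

Union of A, B, C, D, F, G, H = {Z1, Z2, Z3, Z4, Z5, Z6, Z7, Z8, Z9} — that's every village, so 0 are uncovered.

0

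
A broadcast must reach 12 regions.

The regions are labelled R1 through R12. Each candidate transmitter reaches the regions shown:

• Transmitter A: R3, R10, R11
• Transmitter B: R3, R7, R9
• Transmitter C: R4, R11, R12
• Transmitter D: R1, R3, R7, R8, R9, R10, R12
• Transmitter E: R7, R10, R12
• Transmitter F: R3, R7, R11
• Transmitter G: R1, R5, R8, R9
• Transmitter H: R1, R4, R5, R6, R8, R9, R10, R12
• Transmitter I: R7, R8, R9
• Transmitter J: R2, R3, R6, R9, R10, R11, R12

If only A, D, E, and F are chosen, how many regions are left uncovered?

4

Union of A, D, E, F = {R1, R3, R7, R8, R9, R10, R11, R12}.
Not covered: R2, R4, R5, R6 — 4 regions.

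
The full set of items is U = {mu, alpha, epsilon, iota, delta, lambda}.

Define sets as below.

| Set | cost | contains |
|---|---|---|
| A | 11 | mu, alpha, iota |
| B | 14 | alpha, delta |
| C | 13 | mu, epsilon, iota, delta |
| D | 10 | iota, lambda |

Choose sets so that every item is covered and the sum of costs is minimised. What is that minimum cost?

34

A, C, D together cover every item (A ∪ C ∪ D = {mu, alpha, epsilon, iota, delta, lambda}); total cost 11 + 13 + 10 = 34.
No covering selection has total cost below 34.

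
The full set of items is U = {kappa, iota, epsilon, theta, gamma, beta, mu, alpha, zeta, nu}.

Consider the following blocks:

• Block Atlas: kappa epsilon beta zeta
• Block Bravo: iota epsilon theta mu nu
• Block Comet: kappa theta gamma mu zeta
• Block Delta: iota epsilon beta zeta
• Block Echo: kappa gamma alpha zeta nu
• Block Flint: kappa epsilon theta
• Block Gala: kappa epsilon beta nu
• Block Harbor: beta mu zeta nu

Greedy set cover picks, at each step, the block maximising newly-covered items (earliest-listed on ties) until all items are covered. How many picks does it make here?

3

Greedy: pick Bravo (covers 5 new) → pick Echo (covers 4 new) → pick Atlas (covers 1 new). Total picks: 3.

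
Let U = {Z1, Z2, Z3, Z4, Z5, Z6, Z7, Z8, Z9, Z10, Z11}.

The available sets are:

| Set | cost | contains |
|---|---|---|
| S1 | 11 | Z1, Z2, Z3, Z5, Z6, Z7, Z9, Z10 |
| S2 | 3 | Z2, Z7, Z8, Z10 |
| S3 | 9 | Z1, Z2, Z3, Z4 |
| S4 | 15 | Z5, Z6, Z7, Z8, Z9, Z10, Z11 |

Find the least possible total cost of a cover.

S3, S4 together cover every item (S3 ∪ S4 = {Z1, Z2, Z3, Z4, Z5, Z6, Z7, Z8, Z9, Z10, Z11}); total cost 9 + 15 = 24.
The greedy pick S2, S1, S3, S4 costs 38; no covering selection beats 24.

24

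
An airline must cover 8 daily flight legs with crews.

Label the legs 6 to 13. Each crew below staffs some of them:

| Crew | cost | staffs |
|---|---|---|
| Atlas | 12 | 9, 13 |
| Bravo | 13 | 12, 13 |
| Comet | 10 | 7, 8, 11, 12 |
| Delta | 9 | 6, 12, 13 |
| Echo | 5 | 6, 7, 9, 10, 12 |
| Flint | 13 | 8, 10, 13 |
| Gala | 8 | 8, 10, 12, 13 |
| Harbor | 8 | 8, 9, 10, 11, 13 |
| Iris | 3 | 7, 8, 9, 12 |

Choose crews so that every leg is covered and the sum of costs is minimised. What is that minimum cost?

Echo, Harbor together cover every leg (Echo ∪ Harbor = {6, 7, 8, 9, 10, 11, 12, 13}); total cost 5 + 8 = 13.
The greedy pick Iris, Echo, Harbor costs 16; no covering selection beats 13.

13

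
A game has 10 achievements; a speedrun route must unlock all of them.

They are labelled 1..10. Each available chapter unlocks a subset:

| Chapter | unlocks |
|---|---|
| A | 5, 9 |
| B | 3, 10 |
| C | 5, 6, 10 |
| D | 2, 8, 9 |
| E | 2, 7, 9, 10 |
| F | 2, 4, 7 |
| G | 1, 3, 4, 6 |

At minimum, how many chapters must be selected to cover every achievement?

4

A and D and E and G together: A ∪ D ∪ E ∪ G = {1, 2, 3, 4, 5, 6, 7, 8, 9, 10} — every achievement is covered.
No 3 of the 7 chapters cover everything (all 35 combinations miss at least one achievement), so 4 is optimal.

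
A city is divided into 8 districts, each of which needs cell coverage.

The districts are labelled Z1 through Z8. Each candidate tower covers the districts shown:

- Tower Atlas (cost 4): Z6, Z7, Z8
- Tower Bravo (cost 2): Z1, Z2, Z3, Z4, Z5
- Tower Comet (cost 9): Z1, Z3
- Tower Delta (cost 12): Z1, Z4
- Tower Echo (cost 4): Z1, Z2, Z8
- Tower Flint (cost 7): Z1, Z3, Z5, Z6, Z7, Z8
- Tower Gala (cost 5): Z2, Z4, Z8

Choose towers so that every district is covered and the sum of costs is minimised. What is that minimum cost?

6

Atlas, Bravo together cover every district (Atlas ∪ Bravo = {Z1, Z2, Z3, Z4, Z5, Z6, Z7, Z8}); total cost 4 + 2 = 6.
No covering selection has total cost below 6.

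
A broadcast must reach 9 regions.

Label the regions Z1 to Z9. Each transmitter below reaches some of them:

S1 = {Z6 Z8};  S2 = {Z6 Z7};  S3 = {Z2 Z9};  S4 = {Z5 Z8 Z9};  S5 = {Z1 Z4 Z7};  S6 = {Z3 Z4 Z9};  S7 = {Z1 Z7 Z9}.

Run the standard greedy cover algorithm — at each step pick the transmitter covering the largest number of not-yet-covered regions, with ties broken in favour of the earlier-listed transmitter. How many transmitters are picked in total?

Greedy: pick S4 (covers 3 new) → pick S5 (covers 3 new) → pick S1 (covers 1 new) → pick S3 (covers 1 new) → pick S6 (covers 1 new). Total picks: 5.

5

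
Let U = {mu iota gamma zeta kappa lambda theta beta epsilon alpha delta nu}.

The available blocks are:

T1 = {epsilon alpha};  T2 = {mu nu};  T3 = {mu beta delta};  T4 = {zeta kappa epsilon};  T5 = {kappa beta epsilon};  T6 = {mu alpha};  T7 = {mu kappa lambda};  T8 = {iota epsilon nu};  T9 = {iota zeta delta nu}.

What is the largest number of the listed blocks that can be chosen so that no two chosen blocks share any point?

T1, T7, T9 are pairwise disjoint (T1={epsilon,alpha}; T7={mu,kappa,lambda}; T9={iota,zeta,delta,nu}).
Every remaining block overlaps one of these, and no 4 of the listed blocks are pairwise disjoint, so 3 is the maximum.

3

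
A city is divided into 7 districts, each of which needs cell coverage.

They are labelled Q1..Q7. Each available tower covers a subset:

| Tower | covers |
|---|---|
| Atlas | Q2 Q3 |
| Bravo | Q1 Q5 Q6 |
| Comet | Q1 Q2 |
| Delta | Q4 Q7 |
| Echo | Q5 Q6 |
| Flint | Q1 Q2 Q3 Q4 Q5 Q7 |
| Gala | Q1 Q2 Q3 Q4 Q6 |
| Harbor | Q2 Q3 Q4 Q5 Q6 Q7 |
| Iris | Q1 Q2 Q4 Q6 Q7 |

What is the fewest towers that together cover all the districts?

Comet and Harbor together: Comet ∪ Harbor = {Q1, Q2, Q3, Q4, Q5, Q6, Q7} — every district is covered.
No single tower has all 7 districts (the largest, Flint, has 6), so 2 is optimal.

2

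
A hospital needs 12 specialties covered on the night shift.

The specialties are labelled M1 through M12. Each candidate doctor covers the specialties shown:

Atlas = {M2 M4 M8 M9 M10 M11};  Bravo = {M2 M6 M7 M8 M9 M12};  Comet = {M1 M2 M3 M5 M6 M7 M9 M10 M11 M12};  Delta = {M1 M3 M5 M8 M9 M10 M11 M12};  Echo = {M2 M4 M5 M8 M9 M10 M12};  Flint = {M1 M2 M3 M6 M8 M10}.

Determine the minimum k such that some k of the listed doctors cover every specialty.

Take {Comet, Echo}. Their union is {M1, M2, M3, M4, M5, M6, M7, M8, M9, M10, M11, M12}, which is all 12 specialties.
No single doctor has all 12 specialties (the largest, Comet, has 10), so 2 is optimal.

2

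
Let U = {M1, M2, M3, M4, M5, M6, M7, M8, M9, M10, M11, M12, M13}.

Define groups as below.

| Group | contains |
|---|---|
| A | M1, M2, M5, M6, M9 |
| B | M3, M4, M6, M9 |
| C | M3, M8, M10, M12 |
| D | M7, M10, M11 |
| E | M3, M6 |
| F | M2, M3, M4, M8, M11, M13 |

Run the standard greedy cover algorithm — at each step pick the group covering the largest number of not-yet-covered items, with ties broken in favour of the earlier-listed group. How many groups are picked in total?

Greedy: pick F (covers 6 new) → pick A (covers 4 new) → pick C (covers 2 new) → pick D (covers 1 new). Total picks: 4.

4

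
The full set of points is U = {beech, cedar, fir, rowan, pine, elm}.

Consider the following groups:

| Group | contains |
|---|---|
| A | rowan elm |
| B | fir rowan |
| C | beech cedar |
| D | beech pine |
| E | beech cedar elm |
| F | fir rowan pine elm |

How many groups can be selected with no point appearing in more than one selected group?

2

C, F are pairwise disjoint (C={beech,cedar}; F={fir,rowan,pine,elm}).
Every remaining group overlaps one of these, and no 3 of the listed groups are pairwise disjoint, so 2 is the maximum.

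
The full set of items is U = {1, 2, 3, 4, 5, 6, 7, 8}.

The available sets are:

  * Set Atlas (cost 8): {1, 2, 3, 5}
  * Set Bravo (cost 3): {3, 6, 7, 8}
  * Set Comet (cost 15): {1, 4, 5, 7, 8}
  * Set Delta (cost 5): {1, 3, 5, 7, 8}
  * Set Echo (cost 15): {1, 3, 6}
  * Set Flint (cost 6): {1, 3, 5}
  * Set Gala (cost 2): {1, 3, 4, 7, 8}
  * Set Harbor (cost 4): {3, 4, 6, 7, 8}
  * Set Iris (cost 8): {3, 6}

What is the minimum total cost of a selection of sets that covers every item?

Atlas, Harbor together cover every item (Atlas ∪ Harbor = {1, 2, 3, 4, 5, 6, 7, 8}); total cost 8 + 4 = 12.
The greedy pick Gala, Bravo, Atlas costs 13; no covering selection beats 12.

12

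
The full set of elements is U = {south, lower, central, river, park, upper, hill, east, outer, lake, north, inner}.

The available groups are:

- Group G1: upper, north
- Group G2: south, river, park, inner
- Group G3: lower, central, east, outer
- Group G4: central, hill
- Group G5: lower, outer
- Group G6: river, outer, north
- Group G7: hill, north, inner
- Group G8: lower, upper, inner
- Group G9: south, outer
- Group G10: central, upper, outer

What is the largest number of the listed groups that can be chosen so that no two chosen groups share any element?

G1, G2, G4, G5 are pairwise disjoint (G1={upper,north}; G2={south,river,park,inner}; G4={central,hill}; G5={lower,outer}).
Every remaining group overlaps one of these, and no 5 of the listed groups are pairwise disjoint, so 4 is the maximum.

4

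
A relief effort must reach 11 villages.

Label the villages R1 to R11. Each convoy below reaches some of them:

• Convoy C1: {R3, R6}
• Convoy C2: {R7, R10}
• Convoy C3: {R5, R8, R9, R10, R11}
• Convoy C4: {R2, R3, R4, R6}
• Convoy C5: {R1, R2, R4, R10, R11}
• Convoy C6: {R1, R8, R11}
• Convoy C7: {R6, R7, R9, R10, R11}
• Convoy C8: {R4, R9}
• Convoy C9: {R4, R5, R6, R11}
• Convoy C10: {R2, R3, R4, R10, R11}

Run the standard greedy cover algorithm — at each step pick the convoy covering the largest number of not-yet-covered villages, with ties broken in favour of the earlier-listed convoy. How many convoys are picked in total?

4

Greedy: pick C3 (covers 5 new) → pick C4 (covers 4 new) → pick C2 (covers 1 new) → pick C5 (covers 1 new). Total picks: 4.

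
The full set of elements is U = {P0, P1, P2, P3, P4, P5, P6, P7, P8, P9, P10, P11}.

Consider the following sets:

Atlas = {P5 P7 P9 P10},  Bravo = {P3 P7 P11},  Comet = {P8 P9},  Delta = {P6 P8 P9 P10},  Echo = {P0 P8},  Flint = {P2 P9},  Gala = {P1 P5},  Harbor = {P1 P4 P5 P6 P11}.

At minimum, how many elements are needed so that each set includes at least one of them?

4

H = {P2, P5, P7, P8} meets every set (each contains at least one member of H), and |H| = 4.
The sets Bravo, Echo, Flint, Gala are pairwise disjoint, so any hitting set needs a separate element for each — at least 4. Hence 4 is optimal.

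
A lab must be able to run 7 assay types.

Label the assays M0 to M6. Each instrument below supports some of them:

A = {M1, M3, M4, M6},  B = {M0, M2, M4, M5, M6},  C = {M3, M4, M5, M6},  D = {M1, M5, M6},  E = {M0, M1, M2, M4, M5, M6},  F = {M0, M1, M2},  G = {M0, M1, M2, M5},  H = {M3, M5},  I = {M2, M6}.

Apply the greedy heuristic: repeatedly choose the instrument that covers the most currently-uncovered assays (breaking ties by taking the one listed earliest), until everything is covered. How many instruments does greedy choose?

2

Greedy: pick E (covers 6 new) → pick A (covers 1 new). Total picks: 2.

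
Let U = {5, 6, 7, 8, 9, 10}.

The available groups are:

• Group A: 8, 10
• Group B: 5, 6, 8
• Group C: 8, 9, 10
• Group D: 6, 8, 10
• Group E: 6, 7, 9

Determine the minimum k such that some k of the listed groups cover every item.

3

B, C, and E cover everything between them: the union {5, 6, 7, 8, 9, 10} is all of U.
Only B contains 5, so B is forced; the remaining 3 items need at least 2 more groups (each remaining group adds at most 2) — so at least 3 groups are needed, and 3 is optimal.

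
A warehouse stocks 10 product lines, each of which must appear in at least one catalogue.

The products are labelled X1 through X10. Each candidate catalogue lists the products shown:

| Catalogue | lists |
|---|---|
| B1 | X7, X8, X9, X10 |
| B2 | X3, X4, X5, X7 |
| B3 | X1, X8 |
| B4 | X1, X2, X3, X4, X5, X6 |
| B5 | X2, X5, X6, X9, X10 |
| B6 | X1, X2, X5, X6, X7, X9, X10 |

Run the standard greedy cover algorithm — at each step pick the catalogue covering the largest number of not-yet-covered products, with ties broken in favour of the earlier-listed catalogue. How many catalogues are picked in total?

Greedy: pick B6 (covers 7 new) → pick B2 (covers 2 new) → pick B1 (covers 1 new). Total picks: 3.
(The true minimum cover uses only 2 catalogues, so greedy is not optimal here.)

3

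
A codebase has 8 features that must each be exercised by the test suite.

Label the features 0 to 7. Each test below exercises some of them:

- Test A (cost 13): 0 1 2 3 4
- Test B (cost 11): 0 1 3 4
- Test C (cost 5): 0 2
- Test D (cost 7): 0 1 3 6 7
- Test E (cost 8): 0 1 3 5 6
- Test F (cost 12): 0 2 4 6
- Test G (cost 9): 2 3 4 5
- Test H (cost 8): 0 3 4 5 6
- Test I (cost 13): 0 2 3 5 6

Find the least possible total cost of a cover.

D, G together cover every feature (D ∪ G = {0, 1, 2, 3, 4, 5, 6, 7}); total cost 7 + 9 = 16.
No covering selection has total cost below 16.

16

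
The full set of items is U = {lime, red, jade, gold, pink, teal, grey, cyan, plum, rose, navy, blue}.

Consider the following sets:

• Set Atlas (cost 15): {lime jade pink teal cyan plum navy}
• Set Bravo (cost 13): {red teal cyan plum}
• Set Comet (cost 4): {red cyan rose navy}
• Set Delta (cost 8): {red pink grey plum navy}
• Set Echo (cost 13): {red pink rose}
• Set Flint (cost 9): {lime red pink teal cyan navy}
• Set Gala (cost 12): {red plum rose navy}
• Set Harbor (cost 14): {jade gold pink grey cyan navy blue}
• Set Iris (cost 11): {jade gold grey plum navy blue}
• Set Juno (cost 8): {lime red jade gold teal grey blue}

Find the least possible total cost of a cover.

Comet, Delta, Juno together cover every item (Comet ∪ Delta ∪ Juno = {lime, red, jade, gold, pink, teal, grey, cyan, plum, rose, navy, blue}); total cost 4 + 8 + 8 = 20.
No covering selection has total cost below 20.

20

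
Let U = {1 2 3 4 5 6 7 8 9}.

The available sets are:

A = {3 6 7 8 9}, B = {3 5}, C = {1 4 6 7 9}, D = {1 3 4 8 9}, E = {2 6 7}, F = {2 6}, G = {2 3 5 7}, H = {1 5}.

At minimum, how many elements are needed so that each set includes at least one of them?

3

T = {3, 5, 6} meets every set (each contains at least one member of T), and |T| = 3.
No choice of 2 elements meets every set, so 3 is the minimum.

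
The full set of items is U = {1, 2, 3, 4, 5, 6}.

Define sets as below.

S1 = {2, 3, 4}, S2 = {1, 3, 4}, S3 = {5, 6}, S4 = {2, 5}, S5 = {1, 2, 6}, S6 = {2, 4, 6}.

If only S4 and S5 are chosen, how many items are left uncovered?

Union of S4, S5 = {1, 2, 5, 6}.
Not covered: 3, 4 — 2 items.

2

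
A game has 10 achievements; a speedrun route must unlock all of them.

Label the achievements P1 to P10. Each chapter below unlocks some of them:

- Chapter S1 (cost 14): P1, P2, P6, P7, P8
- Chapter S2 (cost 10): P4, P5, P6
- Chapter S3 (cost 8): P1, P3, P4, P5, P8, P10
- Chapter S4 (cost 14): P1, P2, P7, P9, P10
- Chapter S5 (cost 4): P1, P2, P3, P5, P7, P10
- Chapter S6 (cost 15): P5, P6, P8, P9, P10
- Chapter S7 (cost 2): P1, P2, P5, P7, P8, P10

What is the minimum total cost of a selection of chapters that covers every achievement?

25

S3, S6, S7 together cover every achievement (S3 ∪ S6 ∪ S7 = {P1, P2, P3, P4, P5, P6, P7, P8, P9, P10}); total cost 8 + 15 + 2 = 25.
No covering selection has total cost below 25.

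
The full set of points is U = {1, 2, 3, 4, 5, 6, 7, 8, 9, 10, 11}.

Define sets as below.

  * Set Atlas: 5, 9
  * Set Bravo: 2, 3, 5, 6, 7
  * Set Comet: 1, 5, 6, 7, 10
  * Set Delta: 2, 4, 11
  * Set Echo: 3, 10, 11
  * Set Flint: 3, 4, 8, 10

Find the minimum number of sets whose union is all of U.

Atlas, Comet, Delta, and Flint cover everything between them: the union {1, 2, 3, 4, 5, 6, 7, 8, 9, 10, 11} is all of U.
Only Atlas contains 9, so Atlas is forced; the remaining 9 points need at least 3 more sets (each remaining set adds at most 4) — so at least 4 sets are needed, and 4 is optimal.

4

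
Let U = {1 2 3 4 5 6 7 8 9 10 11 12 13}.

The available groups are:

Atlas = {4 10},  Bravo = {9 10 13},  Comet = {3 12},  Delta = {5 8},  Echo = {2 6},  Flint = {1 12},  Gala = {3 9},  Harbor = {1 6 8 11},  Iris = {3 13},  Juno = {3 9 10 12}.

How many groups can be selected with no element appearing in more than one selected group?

5

Atlas, Delta, Echo, Flint, Gala are pairwise disjoint (Atlas={4,10}; Delta={5,8}; Echo={2,6}; Flint={1,12}; Gala={3,9}).
Every remaining group overlaps one of these, and no 6 of the listed groups are pairwise disjoint, so 5 is the maximum.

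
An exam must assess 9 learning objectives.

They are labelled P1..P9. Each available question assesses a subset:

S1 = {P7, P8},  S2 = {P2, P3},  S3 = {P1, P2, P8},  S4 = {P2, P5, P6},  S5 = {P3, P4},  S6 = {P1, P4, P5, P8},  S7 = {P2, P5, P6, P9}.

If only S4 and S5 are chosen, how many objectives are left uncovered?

Union of S4, S5 = {P2, P3, P4, P5, P6}.
Not covered: P1, P7, P8, P9 — 4 objectives.

4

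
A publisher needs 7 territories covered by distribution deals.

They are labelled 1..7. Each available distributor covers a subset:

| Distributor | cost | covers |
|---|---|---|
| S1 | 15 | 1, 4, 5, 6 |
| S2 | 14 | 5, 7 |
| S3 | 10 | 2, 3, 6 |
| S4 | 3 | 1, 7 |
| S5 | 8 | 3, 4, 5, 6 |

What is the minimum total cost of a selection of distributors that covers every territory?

21

S3, S4, S5 together cover every territory (S3 ∪ S4 ∪ S5 = {1, 2, 3, 4, 5, 6, 7}); total cost 10 + 3 + 8 = 21.
No covering selection has total cost below 21.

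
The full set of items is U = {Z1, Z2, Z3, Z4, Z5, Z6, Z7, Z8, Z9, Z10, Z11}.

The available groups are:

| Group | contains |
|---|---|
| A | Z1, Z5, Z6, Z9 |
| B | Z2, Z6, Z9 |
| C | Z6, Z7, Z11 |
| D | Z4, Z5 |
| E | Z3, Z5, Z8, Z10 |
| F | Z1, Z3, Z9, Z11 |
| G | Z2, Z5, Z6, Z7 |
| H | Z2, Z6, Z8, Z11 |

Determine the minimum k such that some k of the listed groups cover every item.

4

D, E, F, and G cover everything between them: the union {Z1, Z2, Z3, Z4, Z5, Z6, Z7, Z8, Z9, Z10, Z11} is all of U.
Only D contains Z4, so D is forced; the remaining 9 items need at least 3 more groups (each remaining group adds at most 4) — so at least 4 groups are needed, and 4 is optimal.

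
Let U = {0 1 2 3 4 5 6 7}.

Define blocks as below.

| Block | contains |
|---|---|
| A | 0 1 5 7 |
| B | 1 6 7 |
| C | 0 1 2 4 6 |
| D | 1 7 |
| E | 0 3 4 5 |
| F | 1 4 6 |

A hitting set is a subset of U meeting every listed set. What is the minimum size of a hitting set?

2

H = {4, 7} meets every block (each contains at least one member of H), and |H| = 2.
The blocks B, E are pairwise disjoint, so any hitting set needs a separate point for each — at least 2. Hence 2 is optimal.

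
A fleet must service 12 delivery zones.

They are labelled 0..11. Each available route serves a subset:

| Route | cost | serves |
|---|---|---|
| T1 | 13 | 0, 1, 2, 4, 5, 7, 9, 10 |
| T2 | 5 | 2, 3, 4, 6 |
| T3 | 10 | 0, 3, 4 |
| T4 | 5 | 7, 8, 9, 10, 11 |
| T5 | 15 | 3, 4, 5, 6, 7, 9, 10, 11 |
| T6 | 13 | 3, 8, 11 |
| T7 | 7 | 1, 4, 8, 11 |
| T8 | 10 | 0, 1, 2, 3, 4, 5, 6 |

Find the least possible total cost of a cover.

15

T4, T8 together cover every zone (T4 ∪ T8 = {0, 1, 2, 3, 4, 5, 6, 7, 8, 9, 10, 11}); total cost 5 + 10 = 15.
The greedy pick T4, T2, T8 costs 20; no covering selection beats 15.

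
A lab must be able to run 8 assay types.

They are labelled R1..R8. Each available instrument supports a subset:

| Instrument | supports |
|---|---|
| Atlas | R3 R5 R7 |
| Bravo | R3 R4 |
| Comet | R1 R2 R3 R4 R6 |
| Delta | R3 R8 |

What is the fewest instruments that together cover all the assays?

3

Take {Atlas, Comet, Delta}. Their union is {R1, R2, R3, R4, R5, R6, R7, R8}, which is all 8 assays.
Only Comet contains R1, so Comet is forced; the remaining 3 assays need at least 2 more instruments (each remaining instrument adds at most 2) — so at least 3 instruments are needed, and 3 is optimal.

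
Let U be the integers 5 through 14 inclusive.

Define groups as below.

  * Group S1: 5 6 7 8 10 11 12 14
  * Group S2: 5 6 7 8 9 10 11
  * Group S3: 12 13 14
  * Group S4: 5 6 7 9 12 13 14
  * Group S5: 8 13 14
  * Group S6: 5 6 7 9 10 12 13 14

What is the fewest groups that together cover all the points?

2

S2 and S6 together: S2 ∪ S6 = {5, 6, 7, 8, 9, 10, 11, 12, 13, 14} — every point is covered.
No single group has all 10 points (the largest, S1, has 8), so 2 is optimal.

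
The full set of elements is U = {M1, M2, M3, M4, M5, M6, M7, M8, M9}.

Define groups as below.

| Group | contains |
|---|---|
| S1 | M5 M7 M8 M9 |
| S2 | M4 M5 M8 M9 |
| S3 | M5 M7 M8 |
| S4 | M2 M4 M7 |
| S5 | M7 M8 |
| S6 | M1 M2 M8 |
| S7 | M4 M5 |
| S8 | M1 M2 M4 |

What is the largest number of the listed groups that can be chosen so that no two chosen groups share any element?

S3, S8 are pairwise disjoint (S3={M5,M7,M8}; S8={M1,M2,M4}).
Every remaining group overlaps one of these, and no 3 of the listed groups are pairwise disjoint, so 2 is the maximum.

2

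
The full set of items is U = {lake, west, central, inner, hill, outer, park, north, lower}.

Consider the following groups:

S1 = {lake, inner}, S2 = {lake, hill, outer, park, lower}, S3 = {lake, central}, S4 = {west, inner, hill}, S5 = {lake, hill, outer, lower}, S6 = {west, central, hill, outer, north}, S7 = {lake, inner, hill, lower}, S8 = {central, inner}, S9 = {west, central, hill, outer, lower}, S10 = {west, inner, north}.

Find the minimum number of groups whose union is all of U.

S2, S6, and S10 cover everything between them: the union {lake, west, central, inner, hill, outer, park, north, lower} is all of U.
Only S2 contains park, so S2 is forced; the remaining 4 items need at least 2 more groups (each remaining group adds at most 3) — so at least 3 groups are needed, and 3 is optimal.

3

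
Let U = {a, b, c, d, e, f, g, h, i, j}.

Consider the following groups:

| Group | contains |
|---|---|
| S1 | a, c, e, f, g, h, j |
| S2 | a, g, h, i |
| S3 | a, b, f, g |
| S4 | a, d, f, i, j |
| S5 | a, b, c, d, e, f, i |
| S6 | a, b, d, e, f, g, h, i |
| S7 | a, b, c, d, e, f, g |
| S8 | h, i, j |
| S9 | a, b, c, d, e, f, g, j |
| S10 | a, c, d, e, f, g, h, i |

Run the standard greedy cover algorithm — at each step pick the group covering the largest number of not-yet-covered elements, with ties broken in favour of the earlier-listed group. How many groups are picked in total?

Greedy: pick S6 (covers 8 new) → pick S1 (covers 2 new). Total picks: 2.

2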